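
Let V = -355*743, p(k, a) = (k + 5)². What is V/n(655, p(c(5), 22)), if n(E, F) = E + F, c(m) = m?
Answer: -52753/151 ≈ -349.36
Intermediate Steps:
p(k, a) = (5 + k)²
V = -263765
V/n(655, p(c(5), 22)) = -263765/(655 + (5 + 5)²) = -263765/(655 + 10²) = -263765/(655 + 100) = -263765/755 = -263765*1/755 = -52753/151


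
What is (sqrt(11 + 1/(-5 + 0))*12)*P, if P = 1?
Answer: 36*sqrt(30)/5 ≈ 39.436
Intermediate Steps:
(sqrt(11 + 1/(-5 + 0))*12)*P = (sqrt(11 + 1/(-5 + 0))*12)*1 = (sqrt(11 + 1/(-5))*12)*1 = (sqrt(11 - 1/5)*12)*1 = (sqrt(54/5)*12)*1 = ((3*sqrt(30)/5)*12)*1 = (36*sqrt(30)/5)*1 = 36*sqrt(30)/5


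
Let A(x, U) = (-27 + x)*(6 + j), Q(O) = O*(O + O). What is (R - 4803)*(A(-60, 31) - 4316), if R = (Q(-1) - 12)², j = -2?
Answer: 21934792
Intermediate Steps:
Q(O) = 2*O² (Q(O) = O*(2*O) = 2*O²)
A(x, U) = -108 + 4*x (A(x, U) = (-27 + x)*(6 - 2) = (-27 + x)*4 = -108 + 4*x)
R = 100 (R = (2*(-1)² - 12)² = (2*1 - 12)² = (2 - 12)² = (-10)² = 100)
(R - 4803)*(A(-60, 31) - 4316) = (100 - 4803)*((-108 + 4*(-60)) - 4316) = -4703*((-108 - 240) - 4316) = -4703*(-348 - 4316) = -4703*(-4664) = 21934792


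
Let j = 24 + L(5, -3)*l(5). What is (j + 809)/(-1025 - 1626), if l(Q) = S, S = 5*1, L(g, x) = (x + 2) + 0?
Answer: -828/2651 ≈ -0.31234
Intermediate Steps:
L(g, x) = 2 + x (L(g, x) = (2 + x) + 0 = 2 + x)
S = 5
l(Q) = 5
j = 19 (j = 24 + (2 - 3)*5 = 24 - 1*5 = 24 - 5 = 19)
(j + 809)/(-1025 - 1626) = (19 + 809)/(-1025 - 1626) = 828/(-2651) = 828*(-1/2651) = -828/2651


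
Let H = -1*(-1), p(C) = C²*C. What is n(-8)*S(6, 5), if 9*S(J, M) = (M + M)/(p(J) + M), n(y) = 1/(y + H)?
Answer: -10/13923 ≈ -0.00071824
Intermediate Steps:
p(C) = C³
H = 1
n(y) = 1/(1 + y) (n(y) = 1/(y + 1) = 1/(1 + y))
S(J, M) = 2*M/(9*(M + J³)) (S(J, M) = ((M + M)/(J³ + M))/9 = ((2*M)/(M + J³))/9 = (2*M/(M + J³))/9 = 2*M/(9*(M + J³)))
n(-8)*S(6, 5) = ((2/9)*5/(5 + 6³))/(1 - 8) = ((2/9)*5/(5 + 216))/(-7) = -2*5/(63*221) = -⅐*10/1989 = -10/13923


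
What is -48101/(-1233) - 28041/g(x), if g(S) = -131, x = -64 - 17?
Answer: 40875784/161523 ≈ 253.06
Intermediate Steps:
x = -81
-48101/(-1233) - 28041/g(x) = -48101/(-1233) - 28041/(-131) = -48101*(-1/1233) - 28041*(-1/131) = 48101/1233 + 28041/131 = 40875784/161523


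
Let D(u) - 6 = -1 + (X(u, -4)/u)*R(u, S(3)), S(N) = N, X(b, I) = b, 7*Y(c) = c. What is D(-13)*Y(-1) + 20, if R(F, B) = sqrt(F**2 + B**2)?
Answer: 135/7 - sqrt(178)/7 ≈ 17.380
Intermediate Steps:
Y(c) = c/7
R(F, B) = sqrt(B**2 + F**2)
D(u) = 5 + sqrt(9 + u**2) (D(u) = 6 + (-1 + (u/u)*sqrt(3**2 + u**2)) = 6 + (-1 + 1*sqrt(9 + u**2)) = 6 + (-1 + sqrt(9 + u**2)) = 5 + sqrt(9 + u**2))
D(-13)*Y(-1) + 20 = (5 + sqrt(9 + (-13)**2))*((1/7)*(-1)) + 20 = (5 + sqrt(9 + 169))*(-1/7) + 20 = (5 + sqrt(178))*(-1/7) + 20 = (-5/7 - sqrt(178)/7) + 20 = 135/7 - sqrt(178)/7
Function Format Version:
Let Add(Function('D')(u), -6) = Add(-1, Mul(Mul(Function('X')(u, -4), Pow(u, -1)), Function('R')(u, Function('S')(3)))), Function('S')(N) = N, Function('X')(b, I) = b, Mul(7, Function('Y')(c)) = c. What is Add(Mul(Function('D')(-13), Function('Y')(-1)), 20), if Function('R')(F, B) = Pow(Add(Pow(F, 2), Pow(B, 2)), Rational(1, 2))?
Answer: Add(Rational(135, 7), Mul(Rational(-1, 7), Pow(178, Rational(1, 2)))) ≈ 17.380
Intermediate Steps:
Function('Y')(c) = Mul(Rational(1, 7), c)
Function('R')(F, B) = Pow(Add(Pow(B, 2), Pow(F, 2)), Rational(1, 2))
Function('D')(u) = Add(5, Pow(Add(9, Pow(u, 2)), Rational(1, 2))) (Function('D')(u) = Add(6, Add(-1, Mul(Mul(u, Pow(u, -1)), Pow(Add(Pow(3, 2), Pow(u, 2)), Rational(1, 2))))) = Add(6, Add(-1, Mul(1, Pow(Add(9, Pow(u, 2)), Rational(1, 2))))) = Add(6, Add(-1, Pow(Add(9, Pow(u, 2)), Rational(1, 2)))) = Add(5, Pow(Add(9, Pow(u, 2)), Rational(1, 2))))
Add(Mul(Function('D')(-13), Function('Y')(-1)), 20) = Add(Mul(Add(5, Pow(Add(9, Pow(-13, 2)), Rational(1, 2))), Mul(Rational(1, 7), -1)), 20) = Add(Mul(Add(5, Pow(Add(9, 169), Rational(1, 2))), Rational(-1, 7)), 20) = Add(Mul(Add(5, Pow(178, Rational(1, 2))), Rational(-1, 7)), 20) = Add(Add(Rational(-5, 7), Mul(Rational(-1, 7), Pow(178, Rational(1, 2)))), 20) = Add(Rational(135, 7), Mul(Rational(-1, 7), Pow(178, Rational(1, 2))))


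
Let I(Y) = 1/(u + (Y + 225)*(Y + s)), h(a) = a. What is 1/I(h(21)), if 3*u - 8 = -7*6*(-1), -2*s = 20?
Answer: 8168/3 ≈ 2722.7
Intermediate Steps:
s = -10 (s = -½*20 = -10)
u = 50/3 (u = 8/3 + (-7*6*(-1))/3 = 8/3 + (-42*(-1))/3 = 8/3 + (⅓)*42 = 8/3 + 14 = 50/3 ≈ 16.667)
I(Y) = 1/(50/3 + (-10 + Y)*(225 + Y)) (I(Y) = 1/(50/3 + (Y + 225)*(Y - 10)) = 1/(50/3 + (225 + Y)*(-10 + Y)) = 1/(50/3 + (-10 + Y)*(225 + Y)))
1/I(h(21)) = 1/(3/(-6700 + 3*21² + 645*21)) = 1/(3/(-6700 + 3*441 + 13545)) = 1/(3/(-6700 + 1323 + 13545)) = 1/(3/8168) = 8168/3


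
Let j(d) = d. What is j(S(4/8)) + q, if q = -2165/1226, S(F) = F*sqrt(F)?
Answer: -2165/1226 + sqrt(2)/4 ≈ -1.4124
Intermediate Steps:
S(F) = F**(3/2)
q = -2165/1226 (q = -2165*1/1226 = -2165/1226 ≈ -1.7659)
j(S(4/8)) + q = (4/8)**(3/2) - 2165/1226 = (4*(1/8))**(3/2) - 2165/1226 = (1/2)**(3/2) - 2165/1226 = sqrt(2)/4 - 2165/1226 = -2165/1226 + sqrt(2)/4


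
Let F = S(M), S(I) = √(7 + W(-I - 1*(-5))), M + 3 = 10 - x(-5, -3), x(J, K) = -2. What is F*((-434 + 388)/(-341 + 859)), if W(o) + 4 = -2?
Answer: -23/259 ≈ -0.088803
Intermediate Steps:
W(o) = -6 (W(o) = -4 - 2 = -6)
M = 9 (M = -3 + (10 - 1*(-2)) = -3 + (10 + 2) = -3 + 12 = 9)
S(I) = 1 (S(I) = √(7 - 6) = √1 = 1)
F = 1
F*((-434 + 388)/(-341 + 859)) = 1*((-434 + 388)/(-341 + 859)) = 1*(-46/518) = 1*(-46*1/518) = 1*(-23/259) = -23/259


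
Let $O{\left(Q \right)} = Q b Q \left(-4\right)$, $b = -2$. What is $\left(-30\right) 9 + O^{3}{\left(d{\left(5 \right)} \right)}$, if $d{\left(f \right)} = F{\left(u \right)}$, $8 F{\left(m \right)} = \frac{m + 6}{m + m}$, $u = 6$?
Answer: $- \frac{138239}{512} \approx -270.0$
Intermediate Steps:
$F{\left(m \right)} = \frac{6 + m}{16 m}$ ($F{\left(m \right)} = \frac{\left(m + 6\right) \frac{1}{m + m}}{8} = \frac{\left(6 + m\right) \frac{1}{2 m}}{8} = \frac{\frac{1}{2} \frac{1}{m} \left(6 + m\right)}{8} = \frac{6 + m}{16 m}$)
$d{\left(f \right)} = \frac{1}{8}$ ($d{\left(f \right)} = \frac{6 + 6}{16 \cdot 6} = \frac{1}{16} \cdot \frac{1}{6} \cdot 12 = \frac{1}{8}$)
$O{\left(Q \right)} = 8 Q^{2}$ ($O{\left(Q \right)} = Q \left(-2\right) Q \left(-4\right) = - 2 Q Q \left(-4\right) = - 2 Q^{2} \left(-4\right) = 8 Q^{2}$)
$\left(-30\right) 9 + O^{3}{\left(d{\left(5 \right)} \right)} = \left(-30\right) 9 + \left(\frac{8}{64}\right)^{3} = -270 + \left(8 \cdot \frac{1}{64}\right)^{3} = -270 + \left(\frac{1}{8}\right)^{3} = -270 + \frac{1}{512} = - \frac{138239}{512}$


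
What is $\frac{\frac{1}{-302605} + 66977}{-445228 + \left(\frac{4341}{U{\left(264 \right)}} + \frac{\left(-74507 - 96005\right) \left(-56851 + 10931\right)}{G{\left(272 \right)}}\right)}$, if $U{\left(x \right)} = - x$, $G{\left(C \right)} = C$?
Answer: $\frac{30320292325664}{12829975407110965} \approx 0.0023632$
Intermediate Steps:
$\frac{\frac{1}{-302605} + 66977}{-445228 + \left(\frac{4341}{U{\left(264 \right)}} + \frac{\left(-74507 - 96005\right) \left(-56851 + 10931\right)}{G{\left(272 \right)}}\right)} = \frac{\frac{1}{-302605} + 66977}{-445228 + \left(\frac{4341}{\left(-1\right) 264} + \frac{\left(-74507 - 96005\right) \left(-56851 + 10931\right)}{272}\right)} = \frac{- \frac{1}{302605} + 66977}{-445228 + \left(\frac{4341}{-264} + \left(-170512\right) \left(-45920\right) \frac{1}{272}\right)} = \frac{20267575084}{302605 \left(-445228 + \left(4341 \left(- \frac{1}{264}\right) + 7829911040 \cdot \frac{1}{272}\right)\right)} = \frac{20267575084}{302605 \left(-445228 + \left(- \frac{1447}{88} + \frac{489369440}{17}\right)\right)} = \frac{20267575084}{302605 \left(-445228 + \frac{43064486121}{1496}\right)} = \frac{20267575084}{302605 \cdot \frac{42398425033}{1496}} = \frac{20267575084}{302605} \cdot \frac{1496}{42398425033} = \frac{30320292325664}{12829975407110965}$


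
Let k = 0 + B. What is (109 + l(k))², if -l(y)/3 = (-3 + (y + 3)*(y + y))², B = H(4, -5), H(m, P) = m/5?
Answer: 2533914244/390625 ≈ 6486.8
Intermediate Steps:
H(m, P) = m/5 (H(m, P) = m*(⅕) = m/5)
B = ⅘ (B = (⅕)*4 = ⅘ ≈ 0.80000)
k = ⅘ (k = 0 + ⅘ = ⅘ ≈ 0.80000)
l(y) = -3*(-3 + 2*y*(3 + y))² (l(y) = -3*(-3 + (y + 3)*(y + y))² = -3*(-3 + (3 + y)*(2*y))² = -3*(-3 + 2*y*(3 + y))²)
(109 + l(k))² = (109 - 3*(-3 + 2*(⅘)² + 6*(⅘))²)² = (109 - 3*(-3 + 2*(16/25) + 24/5)²)² = (109 - 3*(-3 + 32/25 + 24/5)²)² = (109 - 3*(77/25)²)² = (109 - 3*5929/625)² = (109 - 17787/625)² = (50338/625)² = 2533914244/390625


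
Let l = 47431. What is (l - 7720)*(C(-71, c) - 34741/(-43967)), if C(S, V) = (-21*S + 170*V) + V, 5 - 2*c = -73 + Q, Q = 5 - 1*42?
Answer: 5649117413163/12562 ≈ 4.4970e+8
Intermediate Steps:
Q = -37 (Q = 5 - 42 = -37)
c = 115/2 (c = 5/2 - (-73 - 37)/2 = 5/2 - ½*(-110) = 5/2 + 55 = 115/2 ≈ 57.500)
C(S, V) = -21*S + 171*V
(l - 7720)*(C(-71, c) - 34741/(-43967)) = (47431 - 7720)*((-21*(-71) + 171*(115/2)) - 34741/(-43967)) = 39711*((1491 + 19665/2) - 34741*(-1/43967)) = 39711*(22647/2 + 4963/6281) = 39711*(142255733/12562) = 5649117413163/12562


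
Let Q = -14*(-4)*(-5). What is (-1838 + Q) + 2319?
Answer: 201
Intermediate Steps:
Q = -280 (Q = 56*(-5) = -280)
(-1838 + Q) + 2319 = (-1838 - 280) + 2319 = -2118 + 2319 = 201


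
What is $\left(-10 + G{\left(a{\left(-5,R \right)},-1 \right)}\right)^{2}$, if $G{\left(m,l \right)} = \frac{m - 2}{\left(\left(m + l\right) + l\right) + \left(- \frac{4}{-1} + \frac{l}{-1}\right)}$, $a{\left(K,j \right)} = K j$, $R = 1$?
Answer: $\frac{169}{4} \approx 42.25$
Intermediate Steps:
$G{\left(m,l \right)} = \frac{-2 + m}{4 + l + m}$ ($G{\left(m,l \right)} = \frac{-2 + m}{\left(\left(l + m\right) + l\right) + \left(\left(-4\right) \left(-1\right) + l \left(-1\right)\right)} = \frac{-2 + m}{\left(m + 2 l\right) - \left(-4 + l\right)} = \frac{-2 + m}{4 + l + m}$)
$\left(-10 + G{\left(a{\left(-5,R \right)},-1 \right)}\right)^{2} = \left(-10 + \frac{-2 - 5}{4 - 1 - 5}\right)^{2} = \left(-10 + \frac{1}{-2} \left(-7\right)\right)^{2} = \left(-10 - - \frac{7}{2}\right)^{2} = \left(-10 + \frac{7}{2}\right)^{2} = \left(- \frac{13}{2}\right)^{2} = \frac{169}{4}$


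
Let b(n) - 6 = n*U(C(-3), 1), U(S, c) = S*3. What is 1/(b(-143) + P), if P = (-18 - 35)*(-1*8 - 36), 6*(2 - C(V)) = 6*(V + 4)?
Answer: 1/1909 ≈ 0.00052383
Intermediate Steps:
C(V) = -2 - V (C(V) = 2 - (V + 4) = 2 - (4 + V) = 2 - (24 + 6*V)/6 = 2 + (-4 - V) = -2 - V)
U(S, c) = 3*S
b(n) = 6 + 3*n (b(n) = 6 + n*(3*(-2 - 1*(-3))) = 6 + n*(3*(-2 + 3)) = 6 + n*(3*1) = 6 + n*3 = 6 + 3*n)
P = 2332 (P = -53*(-8 - 36) = -53*(-44) = 2332)
1/(b(-143) + P) = 1/((6 + 3*(-143)) + 2332) = 1/((6 - 429) + 2332) = 1/(-423 + 2332) = 1/1909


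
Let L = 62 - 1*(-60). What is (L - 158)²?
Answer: 1296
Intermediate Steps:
L = 122 (L = 62 + 60 = 122)
(L - 158)² = (122 - 158)² = (-36)² = 1296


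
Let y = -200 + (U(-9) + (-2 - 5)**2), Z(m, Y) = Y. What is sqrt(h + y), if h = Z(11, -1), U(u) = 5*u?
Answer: I*sqrt(197) ≈ 14.036*I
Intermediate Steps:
h = -1
y = -196 (y = -200 + (5*(-9) + (-2 - 5)**2) = -200 + (-45 + (-7)**2) = -200 + (-45 + 49) = -200 + 4 = -196)
sqrt(h + y) = sqrt(-1 - 196) = sqrt(-197) = I*sqrt(197)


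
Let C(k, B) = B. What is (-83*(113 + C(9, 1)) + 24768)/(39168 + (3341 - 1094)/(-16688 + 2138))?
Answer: 74234100/189964051 ≈ 0.39078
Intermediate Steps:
(-83*(113 + C(9, 1)) + 24768)/(39168 + (3341 - 1094)/(-16688 + 2138)) = (-83*(113 + 1) + 24768)/(39168 + (3341 - 1094)/(-16688 + 2138)) = (-83*114 + 24768)/(39168 + 2247/(-14550)) = (-9462 + 24768)/(39168 + 2247*(-1/14550)) = 15306/(39168 - 749/4850) = 15306/(189964051/4850) = 15306*(4850/189964051) = 74234100/189964051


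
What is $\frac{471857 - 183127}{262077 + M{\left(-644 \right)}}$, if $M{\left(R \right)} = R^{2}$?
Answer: $\frac{288730}{676813} \approx 0.4266$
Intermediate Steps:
$\frac{471857 - 183127}{262077 + M{\left(-644 \right)}} = \frac{471857 - 183127}{262077 + \left(-644\right)^{2}} = \frac{288730}{262077 + 414736} = \frac{288730}{676813}$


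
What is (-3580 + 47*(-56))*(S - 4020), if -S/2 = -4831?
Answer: -35048104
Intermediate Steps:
S = 9662 (S = -2*(-4831) = 9662)
(-3580 + 47*(-56))*(S - 4020) = (-3580 + 47*(-56))*(9662 - 4020) = (-3580 - 2632)*5642 = -6212*5642 = -35048104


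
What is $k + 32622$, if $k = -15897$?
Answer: $16725$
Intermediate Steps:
$k + 32622 = -15897 + 32622 = 16725$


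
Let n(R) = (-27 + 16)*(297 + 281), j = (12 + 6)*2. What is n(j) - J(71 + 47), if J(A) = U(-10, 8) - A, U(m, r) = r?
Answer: -6248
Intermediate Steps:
j = 36 (j = 18*2 = 36)
n(R) = -6358 (n(R) = -11*578 = -6358)
J(A) = 8 - A
n(j) - J(71 + 47) = -6358 - (8 - (71 + 47)) = -6358 - (8 - 1*118) = -6358 - (8 - 118) = -6358 - 1*(-110) = -6358 + 110 = -6248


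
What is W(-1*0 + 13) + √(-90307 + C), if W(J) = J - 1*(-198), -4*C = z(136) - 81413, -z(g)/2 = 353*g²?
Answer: 211 + √12778361/2 ≈ 1998.3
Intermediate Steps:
z(g) = -706*g²
C = 13139589/4 (C = -(-706*136² - 81413)/4 = -(-706*18496 - 81413)/4 = -(-13058176 - 81413)/4 = -¼*(-13139589) = 13139589/4 ≈ 3.2849e+6)
W(J) = 198 + J (W(J) = J + 198 = 198 + J)
W(-1*0 + 13) + √(-90307 + C) = (198 + (-1*0 + 13)) + √(-90307 + 13139589/4) = (198 + (0 + 13)) + √(12778361/4) = (198 + 13) + √12778361/2 = 211 + √12778361/2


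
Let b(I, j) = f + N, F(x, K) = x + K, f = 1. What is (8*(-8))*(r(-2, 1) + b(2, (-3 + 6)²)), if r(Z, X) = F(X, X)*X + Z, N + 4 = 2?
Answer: 64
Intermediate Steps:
F(x, K) = K + x
N = -2 (N = -4 + 2 = -2)
r(Z, X) = Z + 2*X² (r(Z, X) = (X + X)*X + Z = (2*X)*X + Z = 2*X² + Z = Z + 2*X²)
b(I, j) = -1 (b(I, j) = 1 - 2 = -1)
(8*(-8))*(r(-2, 1) + b(2, (-3 + 6)²)) = (8*(-8))*((-2 + 2*1²) - 1) = -64*((-2 + 2*1) - 1) = -64*((-2 + 2) - 1) = -64*(0 - 1) = -64*(-1) = 64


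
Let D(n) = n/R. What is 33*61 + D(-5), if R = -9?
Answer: 18122/9 ≈ 2013.6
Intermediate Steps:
D(n) = -n/9 (D(n) = n/(-9) = n*(-⅑) = -n/9)
33*61 + D(-5) = 33*61 - ⅑*(-5) = 2013 + 5/9 = 18122/9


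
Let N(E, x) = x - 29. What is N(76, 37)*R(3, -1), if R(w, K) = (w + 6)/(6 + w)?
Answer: 8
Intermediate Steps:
R(w, K) = 1 (R(w, K) = (6 + w)/(6 + w) = 1)
N(E, x) = -29 + x
N(76, 37)*R(3, -1) = (-29 + 37)*1 = 8*1 = 8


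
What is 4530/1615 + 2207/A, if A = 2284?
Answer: 2782165/737732 ≈ 3.7712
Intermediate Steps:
4530/1615 + 2207/A = 4530/1615 + 2207/2284 = 4530*(1/1615) + 2207*(1/2284) = 906/323 + 2207/2284 = 2782165/737732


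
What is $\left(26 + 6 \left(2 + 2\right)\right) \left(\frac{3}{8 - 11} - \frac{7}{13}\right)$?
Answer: $- \frac{1000}{13} \approx -76.923$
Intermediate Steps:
$\left(26 + 6 \left(2 + 2\right)\right) \left(\frac{3}{8 - 11} - \frac{7}{13}\right) = \left(26 + 6 \cdot 4\right) \left(\frac{3}{8 - 11} - \frac{7}{13}\right) = \left(26 + 24\right) \left(\frac{3}{-3} - \frac{7}{13}\right) = 50 \left(3 \left(- \frac{1}{3}\right) - \frac{7}{13}\right) = 50 \left(-1 - \frac{7}{13}\right) = 50 \left(- \frac{20}{13}\right) = - \frac{1000}{13}$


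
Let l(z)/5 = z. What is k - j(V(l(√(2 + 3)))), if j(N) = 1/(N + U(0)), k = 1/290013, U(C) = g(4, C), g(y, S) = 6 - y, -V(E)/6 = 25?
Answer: 290161/42921924 ≈ 0.0067602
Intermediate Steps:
l(z) = 5*z
V(E) = -150 (V(E) = -6*25 = -150)
U(C) = 2 (U(C) = 6 - 1*4 = 6 - 4 = 2)
k = 1/290013 ≈ 3.4481e-6
j(N) = 1/(2 + N) (j(N) = 1/(N + 2) = 1/(2 + N))
k - j(V(l(√(2 + 3)))) = 1/290013 - 1/(2 - 150) = 1/290013 - 1/(-148) = 1/290013 - 1*(-1/148) = 1/290013 + 1/148 = 290161/42921924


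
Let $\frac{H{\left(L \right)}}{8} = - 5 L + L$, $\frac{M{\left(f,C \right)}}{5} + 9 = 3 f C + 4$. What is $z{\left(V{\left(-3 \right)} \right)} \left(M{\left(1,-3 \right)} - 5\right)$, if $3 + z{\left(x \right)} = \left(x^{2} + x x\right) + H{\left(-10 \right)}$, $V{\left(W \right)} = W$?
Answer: $-25125$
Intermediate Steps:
$M{\left(f,C \right)} = -25 + 15 C f$ ($M{\left(f,C \right)} = -45 + 5 \left(3 f C + 4\right) = -45 + 5 \left(3 C f + 4\right) = -45 + 5 \left(4 + 3 C f\right) = -45 + \left(20 + 15 C f\right) = -25 + 15 C f$)
$H{\left(L \right)} = - 32 L$ ($H{\left(L \right)} = 8 \left(- 5 L + L\right) = 8 \left(- 4 L\right) = - 32 L$)
$z{\left(x \right)} = 317 + 2 x^{2}$ ($z{\left(x \right)} = -3 - \left(-320 - x^{2} - x x\right) = -3 + \left(\left(x^{2} + x^{2}\right) + 320\right) = -3 + \left(2 x^{2} + 320\right) = -3 + \left(320 + 2 x^{2}\right) = 317 + 2 x^{2}$)
$z{\left(V{\left(-3 \right)} \right)} \left(M{\left(1,-3 \right)} - 5\right) = \left(317 + 2 \left(-3\right)^{2}\right) \left(\left(-25 + 15 \left(-3\right) 1\right) - 5\right) = \left(317 + 2 \cdot 9\right) \left(\left(-25 - 45\right) - 5\right) = \left(317 + 18\right) \left(-70 - 5\right) = 335 \left(-75\right) = -25125$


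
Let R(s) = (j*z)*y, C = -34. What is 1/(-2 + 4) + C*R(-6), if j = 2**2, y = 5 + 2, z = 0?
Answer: 1/2 ≈ 0.50000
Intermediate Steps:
y = 7
j = 4
R(s) = 0 (R(s) = (4*0)*7 = 0*7 = 0)
1/(-2 + 4) + C*R(-6) = 1/(-2 + 4) - 34*0 = 1/2 + 0 = 1/2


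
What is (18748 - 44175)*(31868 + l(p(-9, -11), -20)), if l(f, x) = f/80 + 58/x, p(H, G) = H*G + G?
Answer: -4051309337/5 ≈ -8.1026e+8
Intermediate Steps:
p(H, G) = G + G*H (p(H, G) = G*H + G = G + G*H)
l(f, x) = 58/x + f/80 (l(f, x) = f*(1/80) + 58/x = f/80 + 58/x = 58/x + f/80)
(18748 - 44175)*(31868 + l(p(-9, -11), -20)) = (18748 - 44175)*(31868 + (58/(-20) + (-11*(1 - 9))/80)) = -25427*(31868 + (58*(-1/20) + (-11*(-8))/80)) = -25427*(31868 + (-29/10 + (1/80)*88)) = -25427*(31868 + (-29/10 + 11/10)) = -25427*(31868 - 9/5) = -25427*159331/5 = -4051309337/5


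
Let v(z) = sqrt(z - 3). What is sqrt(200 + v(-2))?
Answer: sqrt(200 + I*sqrt(5)) ≈ 14.142 + 0.07906*I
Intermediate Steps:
v(z) = sqrt(-3 + z)
sqrt(200 + v(-2)) = sqrt(200 + sqrt(-3 - 2)) = sqrt(200 + sqrt(-5)) = sqrt(200 + I*sqrt(5))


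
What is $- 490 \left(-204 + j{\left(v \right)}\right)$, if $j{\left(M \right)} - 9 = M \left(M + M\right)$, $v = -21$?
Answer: $-336630$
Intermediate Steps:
$j{\left(M \right)} = 9 + 2 M^{2}$ ($j{\left(M \right)} = 9 + M \left(M + M\right) = 9 + M 2 M = 9 + 2 M^{2}$)
$- 490 \left(-204 + j{\left(v \right)}\right) = - 490 \left(-204 + \left(9 + 2 \left(-21\right)^{2}\right)\right) = - 490 \left(-204 + \left(9 + 2 \cdot 441\right)\right) = - 490 \left(-204 + \left(9 + 882\right)\right) = - 490 \left(-204 + 891\right) = \left(-490\right) 687 = -336630$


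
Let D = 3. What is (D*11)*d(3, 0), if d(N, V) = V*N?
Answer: 0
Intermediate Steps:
d(N, V) = N*V
(D*11)*d(3, 0) = (3*11)*(3*0) = 33*0 = 0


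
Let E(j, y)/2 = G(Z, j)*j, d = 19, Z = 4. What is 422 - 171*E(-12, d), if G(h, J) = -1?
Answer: -3682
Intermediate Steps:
E(j, y) = -2*j (E(j, y) = 2*(-j) = -2*j)
422 - 171*E(-12, d) = 422 - (-342)*(-12) = 422 - 171*24 = 422 - 4104 = -3682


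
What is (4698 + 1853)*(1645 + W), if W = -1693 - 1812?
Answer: -12184860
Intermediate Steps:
W = -3505
(4698 + 1853)*(1645 + W) = (4698 + 1853)*(1645 - 3505) = 6551*(-1860) = -12184860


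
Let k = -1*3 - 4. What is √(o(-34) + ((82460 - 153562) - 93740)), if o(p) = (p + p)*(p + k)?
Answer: 3*I*√18006 ≈ 402.56*I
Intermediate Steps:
k = -7 (k = -3 - 4 = -7)
o(p) = 2*p*(-7 + p) (o(p) = (p + p)*(p - 7) = (2*p)*(-7 + p) = 2*p*(-7 + p))
√(o(-34) + ((82460 - 153562) - 93740)) = √(2*(-34)*(-7 - 34) + ((82460 - 153562) - 93740)) = √(2*(-34)*(-41) + (-71102 - 93740)) = √(2788 - 164842) = √(-162054) = 3*I*√18006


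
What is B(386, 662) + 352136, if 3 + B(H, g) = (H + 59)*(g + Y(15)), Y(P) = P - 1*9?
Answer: 649393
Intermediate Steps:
Y(P) = -9 + P (Y(P) = P - 9 = -9 + P)
B(H, g) = -3 + (6 + g)*(59 + H) (B(H, g) = -3 + (H + 59)*(g + (-9 + 15)) = -3 + (59 + H)*(g + 6) = -3 + (59 + H)*(6 + g) = -3 + (6 + g)*(59 + H))
B(386, 662) + 352136 = (351 + 6*386 + 59*662 + 386*662) + 352136 = (351 + 2316 + 39058 + 255532) + 352136 = 297257 + 352136 = 649393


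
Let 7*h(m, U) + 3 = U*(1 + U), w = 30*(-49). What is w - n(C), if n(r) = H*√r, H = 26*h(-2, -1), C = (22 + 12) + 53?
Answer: -1470 + 78*√87/7 ≈ -1366.1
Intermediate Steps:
w = -1470
C = 87 (C = 34 + 53 = 87)
h(m, U) = -3/7 + U*(1 + U)/7 (h(m, U) = -3/7 + (U*(1 + U))/7 = -3/7 + U*(1 + U)/7)
H = -78/7 (H = 26*(-3/7 + (⅐)*(-1) + (⅐)*(-1)²) = 26*(-3/7 - ⅐ + (⅐)*1) = 26*(-3/7 - ⅐ + ⅐) = 26*(-3/7) = -78/7 ≈ -11.143)
n(r) = -78*√r/7
w - n(C) = -1470 - (-78)*√87/7 = -1470 + 78*√87/7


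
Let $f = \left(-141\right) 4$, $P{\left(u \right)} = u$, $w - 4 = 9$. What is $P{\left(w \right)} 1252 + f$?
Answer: $15712$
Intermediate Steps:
$w = 13$ ($w = 4 + 9 = 13$)
$f = -564$
$P{\left(w \right)} 1252 + f = 13 \cdot 1252 - 564 = 16276 - 564 = 15712$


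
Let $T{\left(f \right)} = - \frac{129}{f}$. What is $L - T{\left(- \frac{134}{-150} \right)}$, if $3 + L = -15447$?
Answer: $- \frac{1025475}{67} \approx -15306.0$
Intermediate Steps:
$L = -15450$ ($L = -3 - 15447 = -15450$)
$L - T{\left(- \frac{134}{-150} \right)} = -15450 - - \frac{129}{\left(-134\right) \frac{1}{-150}} = -15450 - - \frac{129}{\left(-134\right) \left(- \frac{1}{150}\right)} = -15450 - - \frac{129}{\frac{67}{75}} = -15450 - \left(-129\right) \frac{75}{67} = -15450 - - \frac{9675}{67} = -15450 + \frac{9675}{67} = - \frac{1025475}{67}$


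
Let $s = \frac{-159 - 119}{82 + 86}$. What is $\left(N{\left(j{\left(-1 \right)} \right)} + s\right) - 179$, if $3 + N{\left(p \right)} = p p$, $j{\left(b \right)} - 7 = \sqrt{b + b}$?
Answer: $- \frac{11479}{84} + 14 i \sqrt{2} \approx -136.65 + 19.799 i$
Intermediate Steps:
$j{\left(b \right)} = 7 + \sqrt{2} \sqrt{b}$ ($j{\left(b \right)} = 7 + \sqrt{b + b} = 7 + \sqrt{2 b} = 7 + \sqrt{2} \sqrt{b}$)
$s = - \frac{139}{84}$ ($s = - \frac{278}{168} = \left(-278\right) \frac{1}{168} = - \frac{139}{84} \approx -1.6548$)
$N{\left(p \right)} = -3 + p^{2}$ ($N{\left(p \right)} = -3 + p p = -3 + p^{2}$)
$\left(N{\left(j{\left(-1 \right)} \right)} + s\right) - 179 = \left(\left(-3 + \left(7 + \sqrt{2} \sqrt{-1}\right)^{2}\right) - \frac{139}{84}\right) - 179 = \left(\left(-3 + \left(7 + \sqrt{2} i\right)^{2}\right) - \frac{139}{84}\right) - 179 = \left(\left(-3 + \left(7 + i \sqrt{2}\right)^{2}\right) - \frac{139}{84}\right) - 179 = \left(- \frac{391}{84} + \left(7 + i \sqrt{2}\right)^{2}\right) - 179 = - \frac{15427}{84} + \left(7 + i \sqrt{2}\right)^{2}$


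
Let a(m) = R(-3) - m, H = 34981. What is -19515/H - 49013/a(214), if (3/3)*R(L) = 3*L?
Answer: 1710171908/7800763 ≈ 219.23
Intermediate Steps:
R(L) = 3*L
a(m) = -9 - m (a(m) = 3*(-3) - m = -9 - m)
-19515/H - 49013/a(214) = -19515/34981 - 49013/(-9 - 1*214) = -19515*1/34981 - 49013/(-9 - 214) = -19515/34981 - 49013/(-223) = -19515/34981 - 49013*(-1/223) = -19515/34981 + 49013/223 = 1710171908/7800763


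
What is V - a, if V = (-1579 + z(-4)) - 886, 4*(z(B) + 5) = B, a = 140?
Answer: -2611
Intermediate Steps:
z(B) = -5 + B/4
V = -2471 (V = (-1579 + (-5 + (1/4)*(-4))) - 886 = (-1579 + (-5 - 1)) - 886 = (-1579 - 6) - 886 = -1585 - 886 = -2471)
V - a = -2471 - 1*140 = -2471 - 140 = -2611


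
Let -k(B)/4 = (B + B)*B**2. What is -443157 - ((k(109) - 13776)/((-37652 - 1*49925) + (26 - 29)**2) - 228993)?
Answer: -2345535895/10946 ≈ -2.1428e+5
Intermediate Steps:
k(B) = -8*B**3 (k(B) = -4*(B + B)*B**2 = -4*2*B*B**2 = -8*B**3)
-443157 - ((k(109) - 13776)/((-37652 - 1*49925) + (26 - 29)**2) - 228993) = -443157 - ((-8*109**3 - 13776)/((-37652 - 1*49925) + (26 - 29)**2) - 228993) = -443157 - ((-8*1295029 - 13776)/((-37652 - 49925) + (-3)**2) - 228993) = -443157 - ((-10360232 - 13776)/(-87577 + 9) - 228993) = -443157 - (-10374008/(-87568) - 228993) = -443157 - (-10374008*(-1/87568) - 228993) = -443157 - (1296751/10946 - 228993) = -443157 - 1*(-2505260627/10946) = -443157 + 2505260627/10946 = -2345535895/10946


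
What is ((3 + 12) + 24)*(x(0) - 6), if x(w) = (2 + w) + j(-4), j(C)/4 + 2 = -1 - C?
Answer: 0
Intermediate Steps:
j(C) = -12 - 4*C (j(C) = -8 + 4*(-1 - C) = -8 + (-4 - 4*C) = -12 - 4*C)
x(w) = 6 + w (x(w) = (2 + w) + (-12 - 4*(-4)) = (2 + w) + (-12 + 16) = (2 + w) + 4 = 6 + w)
((3 + 12) + 24)*(x(0) - 6) = ((3 + 12) + 24)*((6 + 0) - 6) = (15 + 24)*(6 - 6) = 39*0 = 0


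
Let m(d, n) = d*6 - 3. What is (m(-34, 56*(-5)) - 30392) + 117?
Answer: -30482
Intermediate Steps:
m(d, n) = -3 + 6*d (m(d, n) = 6*d - 3 = -3 + 6*d)
(m(-34, 56*(-5)) - 30392) + 117 = ((-3 + 6*(-34)) - 30392) + 117 = ((-3 - 204) - 30392) + 117 = (-207 - 30392) + 117 = -30599 + 117 = -30482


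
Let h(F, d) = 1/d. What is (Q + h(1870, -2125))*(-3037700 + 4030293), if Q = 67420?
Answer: 142206316634907/2125 ≈ 6.6921e+10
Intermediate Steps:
(Q + h(1870, -2125))*(-3037700 + 4030293) = (67420 + 1/(-2125))*(-3037700 + 4030293) = (67420 - 1/2125)*992593 = (143267499/2125)*992593 = 142206316634907/2125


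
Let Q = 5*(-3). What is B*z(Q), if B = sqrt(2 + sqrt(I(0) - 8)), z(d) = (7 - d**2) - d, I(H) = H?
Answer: -203*sqrt(2 + 2*I*sqrt(2)) ≈ -335.54 - 173.69*I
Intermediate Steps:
Q = -15
z(d) = 7 - d - d**2
B = sqrt(2 + 2*I*sqrt(2)) (B = sqrt(2 + sqrt(0 - 8)) = sqrt(2 + sqrt(-8)) = sqrt(2 + 2*I*sqrt(2)) ≈ 1.6529 + 0.8556*I)
B*z(Q) = sqrt(2 + 2*I*sqrt(2))*(7 - 1*(-15) - 1*(-15)**2) = sqrt(2 + 2*I*sqrt(2))*(7 + 15 - 1*225) = sqrt(2 + 2*I*sqrt(2))*(7 + 15 - 225) = sqrt(2 + 2*I*sqrt(2))*(-203) = -203*sqrt(2 + 2*I*sqrt(2))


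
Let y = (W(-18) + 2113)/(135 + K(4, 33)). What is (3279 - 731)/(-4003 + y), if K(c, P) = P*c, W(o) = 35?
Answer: -32396/50793 ≈ -0.63780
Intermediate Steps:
y = 716/89 (y = (35 + 2113)/(135 + 33*4) = 2148/(135 + 132) = 2148/267 = 2148*(1/267) = 716/89 ≈ 8.0449)
(3279 - 731)/(-4003 + y) = (3279 - 731)/(-4003 + 716/89) = 2548/(-355551/89) = 2548*(-89/355551) = -32396/50793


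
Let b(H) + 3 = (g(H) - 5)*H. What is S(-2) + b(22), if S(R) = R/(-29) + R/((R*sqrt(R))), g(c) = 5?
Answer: -85/29 - I*sqrt(2)/2 ≈ -2.931 - 0.70711*I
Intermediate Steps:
S(R) = 1/sqrt(R) - R/29 (S(R) = R*(-1/29) + R/(R**(3/2)) = -R/29 + R/R**(3/2) = -R/29 + 1/sqrt(R) = 1/sqrt(R) - R/29)
b(H) = -3 (b(H) = -3 + (5 - 5)*H = -3 + 0*H = -3 + 0 = -3)
S(-2) + b(22) = (1/sqrt(-2) - 1/29*(-2)) - 3 = (-I*sqrt(2)/2 + 2/29) - 3 = (2/29 - I*sqrt(2)/2) - 3 = -85/29 - I*sqrt(2)/2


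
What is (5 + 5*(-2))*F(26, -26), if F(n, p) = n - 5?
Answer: -105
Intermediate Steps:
F(n, p) = -5 + n
(5 + 5*(-2))*F(26, -26) = (5 + 5*(-2))*(-5 + 26) = (5 - 10)*21 = -5*21 = -105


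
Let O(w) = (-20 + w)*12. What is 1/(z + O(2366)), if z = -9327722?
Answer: -1/9299570 ≈ -1.0753e-7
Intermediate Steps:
O(w) = -240 + 12*w
1/(z + O(2366)) = 1/(-9327722 + (-240 + 12*2366)) = 1/(-9327722 + (-240 + 28392)) = 1/(-9327722 + 28152) = 1/(-9299570) = -1/9299570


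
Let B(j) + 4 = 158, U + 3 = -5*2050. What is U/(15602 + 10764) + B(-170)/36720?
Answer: -93107449/242039880 ≈ -0.38468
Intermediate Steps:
U = -10253 (U = -3 - 5*2050 = -3 - 10250 = -10253)
B(j) = 154 (B(j) = -4 + 158 = 154)
U/(15602 + 10764) + B(-170)/36720 = -10253/(15602 + 10764) + 154/36720 = -10253/26366 + 154*(1/36720) = -10253*1/26366 + 77/18360 = -10253/26366 + 77/18360 = -93107449/242039880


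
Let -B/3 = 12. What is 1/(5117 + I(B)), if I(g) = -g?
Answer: 1/5153 ≈ 0.00019406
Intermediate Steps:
B = -36 (B = -3*12 = -36)
1/(5117 + I(B)) = 1/(5117 - 1*(-36)) = 1/(5117 + 36) = 1/5153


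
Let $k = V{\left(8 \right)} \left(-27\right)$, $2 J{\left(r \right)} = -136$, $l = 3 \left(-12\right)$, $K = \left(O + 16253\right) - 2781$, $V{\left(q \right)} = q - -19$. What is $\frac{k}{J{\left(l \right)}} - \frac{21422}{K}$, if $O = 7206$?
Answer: $\frac{6808783}{703052} \approx 9.6846$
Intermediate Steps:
$V{\left(q \right)} = 19 + q$ ($V{\left(q \right)} = q + 19 = 19 + q$)
$K = 20678$ ($K = \left(7206 + 16253\right) - 2781 = 23459 - 2781 = 20678$)
$l = -36$
$J{\left(r \right)} = -68$ ($J{\left(r \right)} = \frac{1}{2} \left(-136\right) = -68$)
$k = -729$ ($k = \left(19 + 8\right) \left(-27\right) = 27 \left(-27\right) = -729$)
$\frac{k}{J{\left(l \right)}} - \frac{21422}{K} = - \frac{729}{-68} - \frac{21422}{20678} = \left(-729\right) \left(- \frac{1}{68}\right) - \frac{10711}{10339} = \frac{729}{68} - \frac{10711}{10339} = \frac{6808783}{703052}$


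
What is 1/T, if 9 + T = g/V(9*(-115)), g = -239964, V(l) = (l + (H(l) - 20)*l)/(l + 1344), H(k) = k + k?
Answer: -240235/10400879 ≈ -0.023098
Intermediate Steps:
H(k) = 2*k
V(l) = (l + l*(-20 + 2*l))/(1344 + l) (V(l) = (l + (2*l - 20)*l)/(l + 1344) = (l + (-20 + 2*l)*l)/(1344 + l) = (l + l*(-20 + 2*l))/(1344 + l))
T = -10400879/240235 (T = -9 - 239964*(-(1344 + 9*(-115))/(1035*(-19 + 2*(9*(-115))))) = -9 - 239964*(-(1344 - 1035)/(1035*(-19 + 2*(-1035)))) = -9 - 239964*(-103/(345*(-19 - 2070))) = -9 - 239964/((-1035*1/309*(-2089))) = -9 - 239964/720705/103 = -9 - 239964*103/720705 = -9 - 8238764/240235 = -10400879/240235 ≈ -43.295)
1/T = 1/(-10400879/240235) = -240235/10400879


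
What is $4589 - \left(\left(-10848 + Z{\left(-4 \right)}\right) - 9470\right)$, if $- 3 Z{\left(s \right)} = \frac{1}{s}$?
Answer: $\frac{298883}{12} \approx 24907.0$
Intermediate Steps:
$Z{\left(s \right)} = - \frac{1}{3 s}$
$4589 - \left(\left(-10848 + Z{\left(-4 \right)}\right) - 9470\right) = 4589 - \left(\left(-10848 - \frac{1}{3 \left(-4\right)}\right) - 9470\right) = 4589 - \left(\left(-10848 - - \frac{1}{12}\right) - 9470\right) = 4589 - \left(\left(-10848 + \frac{1}{12}\right) - 9470\right) = 4589 - \left(- \frac{130175}{12} - 9470\right) = 4589 - - \frac{243815}{12} = 4589 + \frac{243815}{12} = \frac{298883}{12}$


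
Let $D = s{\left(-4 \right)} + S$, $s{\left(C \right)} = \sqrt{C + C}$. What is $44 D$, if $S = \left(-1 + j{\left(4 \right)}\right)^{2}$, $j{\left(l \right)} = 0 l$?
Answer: $44 + 88 i \sqrt{2} \approx 44.0 + 124.45 i$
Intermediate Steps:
$s{\left(C \right)} = \sqrt{2} \sqrt{C}$ ($s{\left(C \right)} = \sqrt{2 C} = \sqrt{2} \sqrt{C}$)
$j{\left(l \right)} = 0$
$S = 1$ ($S = \left(-1 + 0\right)^{2} = \left(-1\right)^{2} = 1$)
$D = 1 + 2 i \sqrt{2}$ ($D = \sqrt{2} \sqrt{-4} + 1 = \sqrt{2} \cdot 2 i + 1 = 2 i \sqrt{2} + 1 = 1 + 2 i \sqrt{2} \approx 1.0 + 2.8284 i$)
$44 D = 44 \left(1 + 2 i \sqrt{2}\right) = 44 + 88 i \sqrt{2}$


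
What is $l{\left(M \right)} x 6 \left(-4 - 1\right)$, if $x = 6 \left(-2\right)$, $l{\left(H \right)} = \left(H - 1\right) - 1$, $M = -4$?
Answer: $-2160$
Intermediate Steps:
$l{\left(H \right)} = -2 + H$ ($l{\left(H \right)} = \left(-1 + H\right) - 1 = -2 + H$)
$x = -12$
$l{\left(M \right)} x 6 \left(-4 - 1\right) = \left(-2 - 4\right) \left(-12\right) 6 \left(-4 - 1\right) = \left(-6\right) \left(-12\right) 6 \left(-5\right) = 72 \left(-30\right) = -2160$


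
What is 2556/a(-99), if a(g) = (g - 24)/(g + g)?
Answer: 168696/41 ≈ 4114.5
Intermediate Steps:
a(g) = (-24 + g)/(2*g) (a(g) = (-24 + g)/((2*g)) = (-24 + g)*(1/(2*g)) = (-24 + g)/(2*g))
2556/a(-99) = 2556/(((½)*(-24 - 99)/(-99))) = 2556/(((½)*(-1/99)*(-123))) = 2556/(41/66) = 2556*(66/41) = 168696/41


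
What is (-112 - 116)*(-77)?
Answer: 17556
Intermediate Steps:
(-112 - 116)*(-77) = -228*(-77) = 17556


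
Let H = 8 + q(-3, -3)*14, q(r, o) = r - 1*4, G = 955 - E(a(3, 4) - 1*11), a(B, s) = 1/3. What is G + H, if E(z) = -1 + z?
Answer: 2630/3 ≈ 876.67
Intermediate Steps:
a(B, s) = 1/3
G = 2900/3 (G = 955 - (-1 + (1/3 - 1*11)) = 955 - (-1 + (1/3 - 11)) = 955 - (-1 - 32/3) = 955 - 1*(-35/3) = 955 + 35/3 = 2900/3 ≈ 966.67)
q(r, o) = -4 + r (q(r, o) = r - 4 = -4 + r)
H = -90 (H = 8 + (-4 - 3)*14 = 8 - 7*14 = 8 - 98 = -90)
G + H = 2900/3 - 90 = 2630/3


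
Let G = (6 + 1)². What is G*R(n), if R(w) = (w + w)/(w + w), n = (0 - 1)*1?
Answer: 49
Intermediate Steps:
n = -1 (n = -1*1 = -1)
R(w) = 1 (R(w) = (2*w)/((2*w)) = (2*w)*(1/(2*w)) = 1)
G = 49 (G = 7² = 49)
G*R(n) = 49*1 = 49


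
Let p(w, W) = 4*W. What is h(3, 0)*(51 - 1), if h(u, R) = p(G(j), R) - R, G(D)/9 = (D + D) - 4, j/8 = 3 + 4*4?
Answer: 0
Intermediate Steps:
j = 152 (j = 8*(3 + 4*4) = 8*(3 + 16) = 8*19 = 152)
G(D) = -36 + 18*D (G(D) = 9*((D + D) - 4) = 9*(2*D - 4) = 9*(-4 + 2*D) = -36 + 18*D)
h(u, R) = 3*R (h(u, R) = 4*R - R = 3*R)
h(3, 0)*(51 - 1) = (3*0)*(51 - 1) = 0*50 = 0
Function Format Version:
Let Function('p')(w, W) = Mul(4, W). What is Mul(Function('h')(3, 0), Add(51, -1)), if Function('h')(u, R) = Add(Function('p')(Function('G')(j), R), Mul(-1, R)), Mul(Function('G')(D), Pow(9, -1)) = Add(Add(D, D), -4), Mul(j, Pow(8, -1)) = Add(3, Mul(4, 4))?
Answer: 0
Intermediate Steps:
j = 152 (j = Mul(8, Add(3, Mul(4, 4))) = Mul(8, Add(3, 16)) = Mul(8, 19) = 152)
Function('G')(D) = Add(-36, Mul(18, D)) (Function('G')(D) = Mul(9, Add(Add(D, D), -4)) = Mul(9, Add(Mul(2, D), -4)) = Mul(9, Add(-4, Mul(2, D))) = Add(-36, Mul(18, D)))
Function('h')(u, R) = Mul(3, R) (Function('h')(u, R) = Add(Mul(4, R), Mul(-1, R)) = Mul(3, R))
Mul(Function('h')(3, 0), Add(51, -1)) = Mul(Mul(3, 0), Add(51, -1)) = Mul(0, 50) = 0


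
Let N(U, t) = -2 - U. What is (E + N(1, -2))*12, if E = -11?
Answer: -168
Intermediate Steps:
(E + N(1, -2))*12 = (-11 + (-2 - 1*1))*12 = (-11 + (-2 - 1))*12 = (-11 - 3)*12 = -14*12 = -168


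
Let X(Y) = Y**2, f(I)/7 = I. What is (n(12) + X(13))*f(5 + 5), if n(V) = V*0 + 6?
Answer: 12250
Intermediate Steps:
n(V) = 6 (n(V) = 0 + 6 = 6)
f(I) = 7*I
(n(12) + X(13))*f(5 + 5) = (6 + 13**2)*(7*(5 + 5)) = (6 + 169)*(7*10) = 175*70 = 12250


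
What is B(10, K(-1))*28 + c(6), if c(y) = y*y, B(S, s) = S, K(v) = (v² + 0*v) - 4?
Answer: 316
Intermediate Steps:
K(v) = -4 + v² (K(v) = (v² + 0) - 4 = v² - 4 = -4 + v²)
c(y) = y²
B(10, K(-1))*28 + c(6) = 10*28 + 6² = 280 + 36 = 316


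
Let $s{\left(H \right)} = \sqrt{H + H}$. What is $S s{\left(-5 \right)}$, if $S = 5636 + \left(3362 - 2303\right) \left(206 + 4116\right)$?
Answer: $4582634 i \sqrt{10} \approx 1.4492 \cdot 10^{7} i$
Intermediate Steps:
$S = 4582634$ ($S = 5636 + 1059 \cdot 4322 = 5636 + 4576998 = 4582634$)
$s{\left(H \right)} = \sqrt{2} \sqrt{H}$ ($s{\left(H \right)} = \sqrt{2 H} = \sqrt{2} \sqrt{H}$)
$S s{\left(-5 \right)} = 4582634 \sqrt{2} \sqrt{-5} = 4582634 \sqrt{2} i \sqrt{5} = 4582634 i \sqrt{10}$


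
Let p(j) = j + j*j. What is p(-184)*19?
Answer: 639768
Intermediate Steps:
p(j) = j + j²
p(-184)*19 = -184*(1 - 184)*19 = -184*(-183)*19 = 33672*19 = 639768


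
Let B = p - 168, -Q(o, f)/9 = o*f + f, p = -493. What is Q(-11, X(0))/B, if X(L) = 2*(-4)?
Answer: 720/661 ≈ 1.0893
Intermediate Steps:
X(L) = -8
Q(o, f) = -9*f - 9*f*o (Q(o, f) = -9*(o*f + f) = -9*(f*o + f) = -9*(f + f*o) = -9*f - 9*f*o)
B = -661 (B = -493 - 168 = -661)
Q(-11, X(0))/B = -9*(-8)*(1 - 11)/(-661) = -9*(-8)*(-10)*(-1/661) = -720*(-1/661) = 720/661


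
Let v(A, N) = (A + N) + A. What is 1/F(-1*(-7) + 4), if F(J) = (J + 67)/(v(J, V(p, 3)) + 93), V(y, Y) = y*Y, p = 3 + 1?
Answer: 127/78 ≈ 1.6282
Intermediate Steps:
p = 4
V(y, Y) = Y*y
v(A, N) = N + 2*A
F(J) = (67 + J)/(105 + 2*J) (F(J) = (J + 67)/((3*4 + 2*J) + 93) = (67 + J)/((12 + 2*J) + 93) = (67 + J)/(105 + 2*J))
1/F(-1*(-7) + 4) = 1/((67 + (-1*(-7) + 4))/(105 + 2*(-1*(-7) + 4))) = 1/((67 + (7 + 4))/(105 + 2*(7 + 4))) = 1/((67 + 11)/(105 + 2*11)) = 1/(78/(105 + 22)) = 1/(78/127) = 127/78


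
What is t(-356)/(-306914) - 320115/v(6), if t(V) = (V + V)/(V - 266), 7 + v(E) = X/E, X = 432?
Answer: -3055505808235/620426651 ≈ -4924.8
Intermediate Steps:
v(E) = -7 + 432/E
t(V) = 2*V/(-266 + V) (t(V) = (2*V)/(-266 + V) = 2*V/(-266 + V))
t(-356)/(-306914) - 320115/v(6) = (2*(-356)/(-266 - 356))/(-306914) - 320115/(-7 + 432/6) = (2*(-356)/(-622))*(-1/306914) - 320115/(-7 + 432*(⅙)) = (2*(-356)*(-1/622))*(-1/306914) - 320115/(-7 + 72) = (356/311)*(-1/306914) - 320115/65 = -178/47725127 - 320115*1/65 = -178/47725127 - 64023/13 = -3055505808235/620426651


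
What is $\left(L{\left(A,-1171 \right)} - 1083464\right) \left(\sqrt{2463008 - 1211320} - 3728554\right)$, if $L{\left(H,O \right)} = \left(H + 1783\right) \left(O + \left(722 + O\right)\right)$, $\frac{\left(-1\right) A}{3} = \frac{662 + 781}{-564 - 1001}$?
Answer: $\frac{4640613520827632}{313} - \frac{2489229616 \sqrt{312922}}{313} \approx 1.4822 \cdot 10^{13}$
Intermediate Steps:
$A = \frac{4329}{1565}$ ($A = - 3 \frac{662 + 781}{-564 - 1001} = - 3 \frac{1443}{-1565} = - 3 \cdot 1443 \left(- \frac{1}{1565}\right) = \left(-3\right) \left(- \frac{1443}{1565}\right) = \frac{4329}{1565} \approx 2.7661$)
$L{\left(H,O \right)} = \left(722 + 2 O\right) \left(1783 + H\right)$ ($L{\left(H,O \right)} = \left(1783 + H\right) \left(722 + 2 O\right) = \left(722 + 2 O\right) \left(1783 + H\right)$)
$\left(L{\left(A,-1171 \right)} - 1083464\right) \left(\sqrt{2463008 - 1211320} - 3728554\right) = \left(\left(1287326 + 722 \cdot \frac{4329}{1565} + 3566 \left(-1171\right) + 2 \cdot \frac{4329}{1565} \left(-1171\right)\right) - 1083464\right) \left(\sqrt{2463008 - 1211320} - 3728554\right) = \left(\left(1287326 + \frac{3125538}{1565} - 4175786 - \frac{10138518}{1565}\right) - 1083464\right) \left(\sqrt{1251688} - 3728554\right) = \left(- \frac{905490576}{313} - 1083464\right) \left(2 \sqrt{312922} - 3728554\right) = - \frac{1244614808 \left(-3728554 + 2 \sqrt{312922}\right)}{313} = \frac{4640613520827632}{313} - \frac{2489229616 \sqrt{312922}}{313}$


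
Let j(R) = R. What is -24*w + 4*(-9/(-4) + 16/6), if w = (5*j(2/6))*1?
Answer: -61/3 ≈ -20.333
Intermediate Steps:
w = 5/3 (w = (5*(2/6))*1 = (5*(2*(1/6)))*1 = (5*(1/3))*1 = (5/3)*1 = 5/3 ≈ 1.6667)
-24*w + 4*(-9/(-4) + 16/6) = -24*5/3 + 4*(-9/(-4) + 16/6) = -40 + 4*(-9*(-1/4) + 16*(1/6)) = -40 + 4*(9/4 + 8/3) = -40 + 4*(59/12) = -40 + 59/3 = -61/3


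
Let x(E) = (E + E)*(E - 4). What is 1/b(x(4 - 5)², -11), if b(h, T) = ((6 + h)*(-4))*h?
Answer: -1/42400 ≈ -2.3585e-5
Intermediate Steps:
x(E) = 2*E*(-4 + E) (x(E) = (2*E)*(-4 + E) = 2*E*(-4 + E))
b(h, T) = h*(-24 - 4*h) (b(h, T) = (-24 - 4*h)*h = h*(-24 - 4*h))
1/b(x(4 - 5)², -11) = 1/(-4*(2*(4 - 5)*(-4 + (4 - 5)))²*(6 + (2*(4 - 5)*(-4 + (4 - 5)))²)) = 1/(-4*(2*(-1)*(-4 - 1))²*(6 + (2*(-1)*(-4 - 1))²)) = 1/(-4*(2*(-1)*(-5))²*(6 + (2*(-1)*(-5))²)) = 1/(-4*10²*(6 + 10²)) = 1/(-4*100*(6 + 100)) = 1/(-4*100*106) = 1/(-42400) = -1/42400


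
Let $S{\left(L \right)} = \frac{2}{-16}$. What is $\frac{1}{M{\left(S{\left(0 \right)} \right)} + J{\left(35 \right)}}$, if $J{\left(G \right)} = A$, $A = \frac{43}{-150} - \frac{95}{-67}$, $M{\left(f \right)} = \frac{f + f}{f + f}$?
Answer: $\frac{10050}{21419} \approx 0.46921$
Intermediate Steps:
$S{\left(L \right)} = - \frac{1}{8}$ ($S{\left(L \right)} = 2 \left(- \frac{1}{16}\right) = - \frac{1}{8}$)
$M{\left(f \right)} = 1$ ($M{\left(f \right)} = \frac{2 f}{2 f} = 2 f \frac{1}{2 f} = 1$)
$A = \frac{11369}{10050}$ ($A = 43 \left(- \frac{1}{150}\right) - - \frac{95}{67} = - \frac{43}{150} + \frac{95}{67} = \frac{11369}{10050} \approx 1.1312$)
$J{\left(G \right)} = \frac{11369}{10050}$
$\frac{1}{M{\left(S{\left(0 \right)} \right)} + J{\left(35 \right)}} = \frac{1}{1 + \frac{11369}{10050}} = \frac{1}{\frac{21419}{10050}} = \frac{10050}{21419}$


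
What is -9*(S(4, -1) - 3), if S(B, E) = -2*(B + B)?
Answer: 171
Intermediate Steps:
S(B, E) = -4*B
-9*(S(4, -1) - 3) = -9*(-4*4 - 3) = -9*(-16 - 3) = -9*(-19) = 171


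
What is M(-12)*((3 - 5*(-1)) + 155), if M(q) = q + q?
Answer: -3912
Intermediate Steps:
M(q) = 2*q
M(-12)*((3 - 5*(-1)) + 155) = (2*(-12))*((3 - 5*(-1)) + 155) = -24*((3 + 5) + 155) = -24*(8 + 155) = -24*163 = -3912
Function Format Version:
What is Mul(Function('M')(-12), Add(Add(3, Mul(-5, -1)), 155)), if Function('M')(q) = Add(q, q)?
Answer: -3912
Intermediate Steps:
Function('M')(q) = Mul(2, q)
Mul(Function('M')(-12), Add(Add(3, Mul(-5, -1)), 155)) = Mul(Mul(2, -12), Add(Add(3, Mul(-5, -1)), 155)) = Mul(-24, Add(Add(3, 5), 155)) = Mul(-24, Add(8, 155)) = Mul(-24, 163) = -3912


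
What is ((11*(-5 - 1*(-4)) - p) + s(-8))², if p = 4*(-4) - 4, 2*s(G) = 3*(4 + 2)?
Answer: 324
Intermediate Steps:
s(G) = 9 (s(G) = (3*(4 + 2))/2 = (3*6)/2 = (½)*18 = 9)
p = -20 (p = -16 - 4 = -20)
((11*(-5 - 1*(-4)) - p) + s(-8))² = ((11*(-5 - 1*(-4)) - 1*(-20)) + 9)² = ((11*(-5 + 4) + 20) + 9)² = ((11*(-1) + 20) + 9)² = ((-11 + 20) + 9)² = (9 + 9)² = 18² = 324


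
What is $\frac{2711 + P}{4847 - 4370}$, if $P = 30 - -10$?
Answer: $\frac{917}{159} \approx 5.7673$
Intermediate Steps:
$P = 40$ ($P = 30 + 10 = 40$)
$\frac{2711 + P}{4847 - 4370} = \frac{2711 + 40}{4847 - 4370} = \frac{2751}{477} = 2751 \cdot \frac{1}{477} = \frac{917}{159}$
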